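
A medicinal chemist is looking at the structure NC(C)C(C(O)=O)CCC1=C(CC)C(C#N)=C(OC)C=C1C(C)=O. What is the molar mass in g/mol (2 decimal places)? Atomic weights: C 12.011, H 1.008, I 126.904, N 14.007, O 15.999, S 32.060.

First, the molecular formula is C18H24N2O4 (counting implicit H from valence).
  C: 18 × 12.011 = 216.198
  H: 24 × 1.008 = 24.192
  N: 2 × 14.007 = 28.014
  O: 4 × 15.999 = 63.996
Sum: 18×12.011 + 24×1.008 + 2×14.007 + 4×15.999 = 332.400 → 332.40 g/mol.

332.40 g/mol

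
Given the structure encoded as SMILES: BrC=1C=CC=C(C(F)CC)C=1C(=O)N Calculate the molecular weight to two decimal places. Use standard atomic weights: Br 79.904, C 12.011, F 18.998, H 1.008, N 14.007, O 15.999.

260.11 g/mol

First, the molecular formula is C10H11BrFNO (counting implicit H from valence).
  Br: 1 × 79.904 = 79.904
  C: 10 × 12.011 = 120.110
  F: 1 × 18.998 = 18.998
  H: 11 × 1.008 = 11.088
  N: 1 × 14.007 = 14.007
  O: 1 × 15.999 = 15.999
Sum: 1×79.904 + 10×12.011 + 1×18.998 + 11×1.008 + 1×14.007 + 1×15.999 = 260.106 → 260.11 g/mol.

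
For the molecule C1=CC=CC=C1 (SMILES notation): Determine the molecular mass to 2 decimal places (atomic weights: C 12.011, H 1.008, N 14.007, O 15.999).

First, the molecular formula is C6H6 (counting implicit H from valence).
  C: 6 × 12.011 = 72.066
  H: 6 × 1.008 = 6.048
Sum: 6×12.011 + 6×1.008 = 78.114 → 78.11 g/mol.

78.11 g/mol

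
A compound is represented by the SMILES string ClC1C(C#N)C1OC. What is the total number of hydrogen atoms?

6

Walk through each heavy atom and fill implicit hydrogens from standard valence (C 4, N 3, O 2, S 2, halogen 1):
  atom 1: Cl (halogen, monovalent) → 0 H
  atom 2: C, bond orders sum to 3 (valence 4) → 1 H
  atom 3: C, bond orders sum to 3 (valence 4) → 1 H
  atom 4: C, bond orders sum to 4 (valence 4) → 0 H
  atom 5: N, bond orders sum to 3 (valence 3) → 0 H
  atom 6: C, bond orders sum to 3 (valence 4) → 1 H
  atom 7: O, bond orders sum to 2 (valence 2) → 0 H
  atom 8: C, bond orders sum to 1 (valence 4) → 3 H
Total hydrogens: 6.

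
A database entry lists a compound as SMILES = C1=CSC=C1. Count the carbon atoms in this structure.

4

Count every carbon token in the SMILES (each C, including those in ring-closure positions and inside branches).
Carbon count: 4.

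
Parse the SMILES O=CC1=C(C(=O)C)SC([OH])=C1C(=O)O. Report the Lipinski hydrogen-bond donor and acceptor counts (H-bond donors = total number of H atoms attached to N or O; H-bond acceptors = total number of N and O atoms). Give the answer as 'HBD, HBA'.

2, 5

Donors: find every N or O and count the H atoms it carries.
  atom 1 (O): bond orders sum to 2 → 0 H
  atom 6 (O): bond orders sum to 2 → 0 H
  atom 10 (O): bond orders sum to 1 → 1 H
  atom 13 (O): bond orders sum to 2 → 0 H
  atom 14 (O): bond orders sum to 1 → 1 H
Lipinski HBD = 2.
Acceptors: N atoms = 0, O atoms = 5 → HBA = 5.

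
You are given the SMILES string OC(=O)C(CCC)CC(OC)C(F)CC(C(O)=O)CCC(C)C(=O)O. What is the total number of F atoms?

1

Scan the SMILES for F atoms (remember two-letter symbols like Cl and Br are single atoms).
Fluorine count: 1.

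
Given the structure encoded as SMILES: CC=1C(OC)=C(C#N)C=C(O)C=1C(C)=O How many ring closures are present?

1

In SMILES, each pair of matching ring-closure digits denotes one ring-closing bond; the number of such bonds equals the number of independent rings.
Ring-closure bonds here: 1.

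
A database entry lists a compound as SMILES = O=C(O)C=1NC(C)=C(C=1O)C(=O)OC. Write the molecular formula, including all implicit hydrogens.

Walk through each heavy atom and fill implicit hydrogens from standard valence (C 4, N 3, O 2, S 2, halogen 1):
  atom 1: O, bond orders sum to 2 (valence 2) → 0 H
  atom 2: C, bond orders sum to 4 (valence 4) → 0 H
  atom 3: O, bond orders sum to 1 (valence 2) → 1 H
  atom 4: C, bond orders sum to 4 (valence 4) → 0 H
  atom 5: N, bond orders sum to 2 (valence 3) → 1 H
  atom 6: C, bond orders sum to 4 (valence 4) → 0 H
  atom 7: C, bond orders sum to 1 (valence 4) → 3 H
  atom 8: C, bond orders sum to 4 (valence 4) → 0 H
  atom 9: C, bond orders sum to 4 (valence 4) → 0 H
  atom 10: O, bond orders sum to 1 (valence 2) → 1 H
  atom 11: C, bond orders sum to 4 (valence 4) → 0 H
  atom 12: O, bond orders sum to 2 (valence 2) → 0 H
  atom 13: O, bond orders sum to 2 (valence 2) → 0 H
  atom 14: C, bond orders sum to 1 (valence 4) → 3 H
Totals → C:8, H:9, N:1, O:5.
In Hill order: C8H9NO5.

C8H9NO5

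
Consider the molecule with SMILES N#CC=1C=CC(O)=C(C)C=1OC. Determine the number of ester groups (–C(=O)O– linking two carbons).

0

Scan the SMILES for the ester motif — none present.
Groups that are present: 1 ether, 1 hydroxyl, 1 nitrile.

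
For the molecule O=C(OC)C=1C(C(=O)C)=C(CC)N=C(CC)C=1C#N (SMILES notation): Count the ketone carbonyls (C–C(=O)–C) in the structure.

The ketone motif appears at heavy-atom position 7 in the SMILES.
Other groups present: 1 ester, 1 nitrile.
Ketone count: 1.

1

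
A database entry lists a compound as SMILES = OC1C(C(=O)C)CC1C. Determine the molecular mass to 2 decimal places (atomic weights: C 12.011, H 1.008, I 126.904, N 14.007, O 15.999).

First, the molecular formula is C7H12O2 (counting implicit H from valence).
  C: 7 × 12.011 = 84.077
  H: 12 × 1.008 = 12.096
  O: 2 × 15.999 = 31.998
Sum: 7×12.011 + 12×1.008 + 2×15.999 = 128.171 → 128.17 g/mol.

128.17 g/mol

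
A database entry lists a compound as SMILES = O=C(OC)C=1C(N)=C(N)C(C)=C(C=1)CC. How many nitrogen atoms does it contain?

Scan the SMILES for N atoms (remember two-letter symbols like Cl and Br are single atoms).
Nitrogen count: 2.

2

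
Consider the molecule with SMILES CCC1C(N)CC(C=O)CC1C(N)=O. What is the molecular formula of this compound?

C10H18N2O2

Walk through each heavy atom and fill implicit hydrogens from standard valence (C 4, N 3, O 2, S 2, halogen 1):
  atom 1: C, bond orders sum to 1 (valence 4) → 3 H
  atom 2: C, bond orders sum to 2 (valence 4) → 2 H
  atom 3: C, bond orders sum to 3 (valence 4) → 1 H
  atom 4: C, bond orders sum to 3 (valence 4) → 1 H
  atom 5: N, bond orders sum to 1 (valence 3) → 2 H
  atom 6: C, bond orders sum to 2 (valence 4) → 2 H
  atom 7: C, bond orders sum to 3 (valence 4) → 1 H
  atom 8: C, bond orders sum to 3 (valence 4) → 1 H
  atom 9: O, bond orders sum to 2 (valence 2) → 0 H
  atom 10: C, bond orders sum to 2 (valence 4) → 2 H
  atom 11: C, bond orders sum to 3 (valence 4) → 1 H
  atom 12: C, bond orders sum to 4 (valence 4) → 0 H
  atom 13: N, bond orders sum to 1 (valence 3) → 2 H
  atom 14: O, bond orders sum to 2 (valence 2) → 0 H
Totals → C:10, H:18, N:2, O:2.
In Hill order: C10H18N2O2.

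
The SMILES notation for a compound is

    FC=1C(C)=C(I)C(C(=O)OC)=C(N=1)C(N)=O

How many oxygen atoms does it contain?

3

Scan the SMILES for O atoms (remember two-letter symbols like Cl and Br are single atoms).
Oxygen count: 3.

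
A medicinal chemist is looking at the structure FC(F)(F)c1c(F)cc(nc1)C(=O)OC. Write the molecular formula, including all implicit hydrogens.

C8H5F4NO2

Walk through each heavy atom and fill implicit hydrogens from standard valence (C 4, N 3, O 2, S 2, halogen 1); for lowercase aromatic atoms, an aromatic c carries 1 H when it has two neighbours and 0 H with three, and aromatic n carries 0 H:
  atom 1: F (halogen, monovalent) → 0 H
  atom 2: C, bond orders sum to 4 (valence 4) → 0 H
  atom 3: F (halogen, monovalent) → 0 H
  atom 4: F (halogen, monovalent) → 0 H
  atom 5: aromatic c, 3 neighbours → 0 H
  atom 6: aromatic c, 3 neighbours → 0 H
  atom 7: F (halogen, monovalent) → 0 H
  atom 8: aromatic c, 2 neighbours → 1 H
  atom 9: aromatic c, 3 neighbours → 0 H
  atom 10: aromatic n, 2 neighbours → 0 H
  atom 11: aromatic c, 2 neighbours → 1 H
  atom 12: C, bond orders sum to 4 (valence 4) → 0 H
  atom 13: O, bond orders sum to 2 (valence 2) → 0 H
  atom 14: O, bond orders sum to 2 (valence 2) → 0 H
  atom 15: C, bond orders sum to 1 (valence 4) → 3 H
Totals → C:8, H:5, F:4, N:1, O:2.
In Hill order: C8H5F4NO2.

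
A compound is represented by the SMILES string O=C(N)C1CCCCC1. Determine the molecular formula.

C7H13NO

Walk through each heavy atom and fill implicit hydrogens from standard valence (C 4, N 3, O 2, S 2, halogen 1):
  atom 1: O, bond orders sum to 2 (valence 2) → 0 H
  atom 2: C, bond orders sum to 4 (valence 4) → 0 H
  atom 3: N, bond orders sum to 1 (valence 3) → 2 H
  atom 4: C, bond orders sum to 3 (valence 4) → 1 H
  atom 5: C, bond orders sum to 2 (valence 4) → 2 H
  atom 6: C, bond orders sum to 2 (valence 4) → 2 H
  atom 7: C, bond orders sum to 2 (valence 4) → 2 H
  atom 8: C, bond orders sum to 2 (valence 4) → 2 H
  atom 9: C, bond orders sum to 2 (valence 4) → 2 H
Totals → C:7, H:13, N:1, O:1.
In Hill order: C7H13NO.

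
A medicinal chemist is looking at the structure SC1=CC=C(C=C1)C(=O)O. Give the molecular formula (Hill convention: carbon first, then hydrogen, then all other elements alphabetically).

Walk through each heavy atom and fill implicit hydrogens from standard valence (C 4, N 3, O 2, S 2, halogen 1):
  atom 1: S, bond orders sum to 1 (valence 2) → 1 H
  atom 2: C, bond orders sum to 4 (valence 4) → 0 H
  atom 3: C, bond orders sum to 3 (valence 4) → 1 H
  atom 4: C, bond orders sum to 3 (valence 4) → 1 H
  atom 5: C, bond orders sum to 4 (valence 4) → 0 H
  atom 6: C, bond orders sum to 3 (valence 4) → 1 H
  atom 7: C, bond orders sum to 3 (valence 4) → 1 H
  atom 8: C, bond orders sum to 4 (valence 4) → 0 H
  atom 9: O, bond orders sum to 2 (valence 2) → 0 H
  atom 10: O, bond orders sum to 1 (valence 2) → 1 H
Totals → C:7, H:6, O:2, S:1.

C7H6O2S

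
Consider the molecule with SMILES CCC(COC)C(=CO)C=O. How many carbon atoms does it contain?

8

Count every carbon token in the SMILES (each C, including those in ring-closure positions and inside branches).
Carbon count: 8.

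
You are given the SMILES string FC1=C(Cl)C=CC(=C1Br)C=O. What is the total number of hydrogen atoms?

3

Walk through each heavy atom and fill implicit hydrogens from standard valence (C 4, N 3, O 2, S 2, halogen 1):
  atom 1: F (halogen, monovalent) → 0 H
  atom 2: C, bond orders sum to 4 (valence 4) → 0 H
  atom 3: C, bond orders sum to 4 (valence 4) → 0 H
  atom 4: Cl (halogen, monovalent) → 0 H
  atom 5: C, bond orders sum to 3 (valence 4) → 1 H
  atom 6: C, bond orders sum to 3 (valence 4) → 1 H
  atom 7: C, bond orders sum to 4 (valence 4) → 0 H
  atom 8: C, bond orders sum to 4 (valence 4) → 0 H
  atom 9: Br (halogen, monovalent) → 0 H
  atom 10: C, bond orders sum to 3 (valence 4) → 1 H
  atom 11: O, bond orders sum to 2 (valence 2) → 0 H
Total hydrogens: 3.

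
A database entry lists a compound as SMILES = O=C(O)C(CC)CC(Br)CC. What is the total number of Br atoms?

Scan the SMILES for Br atoms (remember two-letter symbols like Cl and Br are single atoms).
Bromine count: 1.

1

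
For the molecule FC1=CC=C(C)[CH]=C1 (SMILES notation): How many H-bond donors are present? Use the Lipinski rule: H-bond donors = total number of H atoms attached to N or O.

Donors: find every N or O and count the H atoms it carries.
  (no N or O atoms present)
Lipinski HBD = 0.

0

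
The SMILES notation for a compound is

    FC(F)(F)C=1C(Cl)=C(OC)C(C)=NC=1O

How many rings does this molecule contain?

In SMILES, each pair of matching ring-closure digits denotes one ring-closing bond; the number of such bonds equals the number of independent rings.
Ring-closure bonds here: 1.

1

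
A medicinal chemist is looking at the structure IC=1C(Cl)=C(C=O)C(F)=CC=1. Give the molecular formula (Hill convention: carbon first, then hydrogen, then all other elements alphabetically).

C7H3ClFIO

Walk through each heavy atom and fill implicit hydrogens from standard valence (C 4, N 3, O 2, S 2, halogen 1):
  atom 1: I (halogen, monovalent) → 0 H
  atom 2: C, bond orders sum to 4 (valence 4) → 0 H
  atom 3: C, bond orders sum to 4 (valence 4) → 0 H
  atom 4: Cl (halogen, monovalent) → 0 H
  atom 5: C, bond orders sum to 4 (valence 4) → 0 H
  atom 6: C, bond orders sum to 3 (valence 4) → 1 H
  atom 7: O, bond orders sum to 2 (valence 2) → 0 H
  atom 8: C, bond orders sum to 4 (valence 4) → 0 H
  atom 9: F (halogen, monovalent) → 0 H
  atom 10: C, bond orders sum to 3 (valence 4) → 1 H
  atom 11: C, bond orders sum to 3 (valence 4) → 1 H
Totals → C:7, H:3, Cl:1, F:1, I:1, O:1.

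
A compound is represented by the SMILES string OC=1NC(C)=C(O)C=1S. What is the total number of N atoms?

1

Scan the SMILES for N atoms (remember two-letter symbols like Cl and Br are single atoms).
Nitrogen count: 1.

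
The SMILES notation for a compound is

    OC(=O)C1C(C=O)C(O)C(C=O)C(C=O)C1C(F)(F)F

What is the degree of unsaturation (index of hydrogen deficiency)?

Molecular formula: C11H11F3O6.
DoU = (2C + 2 + N − H − X) / 2, where X is the halogen count and O/S are ignored.
    = (2·11 + 2 + 0 − 11 − 3) / 2 = 10 / 2 = 5.

5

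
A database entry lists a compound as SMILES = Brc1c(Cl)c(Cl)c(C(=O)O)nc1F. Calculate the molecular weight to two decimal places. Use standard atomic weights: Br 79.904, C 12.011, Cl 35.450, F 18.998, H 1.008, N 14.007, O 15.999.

First, the molecular formula is C6HBrCl2FNO2 (counting implicit H from valence).
  Br: 1 × 79.904 = 79.904
  C: 6 × 12.011 = 72.066
  Cl: 2 × 35.450 = 70.900
  F: 1 × 18.998 = 18.998
  H: 1 × 1.008 = 1.008
  N: 1 × 14.007 = 14.007
  O: 2 × 15.999 = 31.998
Sum: 1×79.904 + 6×12.011 + 2×35.450 + 1×18.998 + 1×1.008 + 1×14.007 + 2×15.999 = 288.881 → 288.88 g/mol.

288.88 g/mol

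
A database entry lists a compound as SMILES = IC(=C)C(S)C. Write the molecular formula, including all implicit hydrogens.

Walk through each heavy atom and fill implicit hydrogens from standard valence (C 4, N 3, O 2, S 2, halogen 1):
  atom 1: I (halogen, monovalent) → 0 H
  atom 2: C, bond orders sum to 4 (valence 4) → 0 H
  atom 3: C, bond orders sum to 2 (valence 4) → 2 H
  atom 4: C, bond orders sum to 3 (valence 4) → 1 H
  atom 5: S, bond orders sum to 1 (valence 2) → 1 H
  atom 6: C, bond orders sum to 1 (valence 4) → 3 H
Totals → C:4, H:7, I:1, S:1.

C4H7IS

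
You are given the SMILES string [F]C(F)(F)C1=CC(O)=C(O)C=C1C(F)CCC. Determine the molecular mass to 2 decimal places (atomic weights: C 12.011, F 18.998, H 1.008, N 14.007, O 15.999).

First, the molecular formula is C11H12F4O2 (counting implicit H from valence).
  C: 11 × 12.011 = 132.121
  F: 4 × 18.998 = 75.992
  H: 12 × 1.008 = 12.096
  O: 2 × 15.999 = 31.998
Sum: 11×12.011 + 4×18.998 + 12×1.008 + 2×15.999 = 252.207 → 252.21 g/mol.

252.21 g/mol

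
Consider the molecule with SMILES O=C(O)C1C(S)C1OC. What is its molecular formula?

C5H8O3S

Walk through each heavy atom and fill implicit hydrogens from standard valence (C 4, N 3, O 2, S 2, halogen 1):
  atom 1: O, bond orders sum to 2 (valence 2) → 0 H
  atom 2: C, bond orders sum to 4 (valence 4) → 0 H
  atom 3: O, bond orders sum to 1 (valence 2) → 1 H
  atom 4: C, bond orders sum to 3 (valence 4) → 1 H
  atom 5: C, bond orders sum to 3 (valence 4) → 1 H
  atom 6: S, bond orders sum to 1 (valence 2) → 1 H
  atom 7: C, bond orders sum to 3 (valence 4) → 1 H
  atom 8: O, bond orders sum to 2 (valence 2) → 0 H
  atom 9: C, bond orders sum to 1 (valence 4) → 3 H
Totals → C:5, H:8, O:3, S:1.
In Hill order: C5H8O3S.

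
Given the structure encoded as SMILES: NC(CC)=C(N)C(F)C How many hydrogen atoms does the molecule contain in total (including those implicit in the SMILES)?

Walk through each heavy atom and fill implicit hydrogens from standard valence (C 4, N 3, O 2, S 2, halogen 1):
  atom 1: N, bond orders sum to 1 (valence 3) → 2 H
  atom 2: C, bond orders sum to 4 (valence 4) → 0 H
  atom 3: C, bond orders sum to 2 (valence 4) → 2 H
  atom 4: C, bond orders sum to 1 (valence 4) → 3 H
  atom 5: C, bond orders sum to 4 (valence 4) → 0 H
  atom 6: N, bond orders sum to 1 (valence 3) → 2 H
  atom 7: C, bond orders sum to 3 (valence 4) → 1 H
  atom 8: F (halogen, monovalent) → 0 H
  atom 9: C, bond orders sum to 1 (valence 4) → 3 H
Total hydrogens: 13.

13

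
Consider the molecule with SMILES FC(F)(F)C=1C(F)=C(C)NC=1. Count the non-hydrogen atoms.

Every atom symbol written in the SMILES (organic subset) is one heavy atom; implicit H are not written.
Heavy atoms by element → C:6, F:4, N:1.
Total: 11.

11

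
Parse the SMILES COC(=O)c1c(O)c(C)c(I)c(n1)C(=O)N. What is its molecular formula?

Walk through each heavy atom and fill implicit hydrogens from standard valence (C 4, N 3, O 2, S 2, halogen 1); for lowercase aromatic atoms, an aromatic c carries 1 H when it has two neighbours and 0 H with three, and aromatic n carries 0 H:
  atom 1: C, bond orders sum to 1 (valence 4) → 3 H
  atom 2: O, bond orders sum to 2 (valence 2) → 0 H
  atom 3: C, bond orders sum to 4 (valence 4) → 0 H
  atom 4: O, bond orders sum to 2 (valence 2) → 0 H
  atom 5: aromatic c, 3 neighbours → 0 H
  atom 6: aromatic c, 3 neighbours → 0 H
  atom 7: O, bond orders sum to 1 (valence 2) → 1 H
  atom 8: aromatic c, 3 neighbours → 0 H
  atom 9: C, bond orders sum to 1 (valence 4) → 3 H
  atom 10: aromatic c, 3 neighbours → 0 H
  atom 11: I (halogen, monovalent) → 0 H
  atom 12: aromatic c, 3 neighbours → 0 H
  atom 13: aromatic n, 2 neighbours → 0 H
  atom 14: C, bond orders sum to 4 (valence 4) → 0 H
  atom 15: O, bond orders sum to 2 (valence 2) → 0 H
  atom 16: N, bond orders sum to 1 (valence 3) → 2 H
Totals → C:9, H:9, I:1, N:2, O:4.
In Hill order: C9H9IN2O4.

C9H9IN2O4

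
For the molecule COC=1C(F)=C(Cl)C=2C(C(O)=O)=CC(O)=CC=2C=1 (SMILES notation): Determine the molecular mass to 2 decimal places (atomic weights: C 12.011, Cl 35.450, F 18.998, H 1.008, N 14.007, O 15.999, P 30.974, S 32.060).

First, the molecular formula is C12H8ClFO4 (counting implicit H from valence).
  C: 12 × 12.011 = 144.132
  Cl: 1 × 35.450 = 35.450
  F: 1 × 18.998 = 18.998
  H: 8 × 1.008 = 8.064
  O: 4 × 15.999 = 63.996
Sum: 12×12.011 + 1×35.450 + 1×18.998 + 8×1.008 + 4×15.999 = 270.640 → 270.64 g/mol.

270.64 g/mol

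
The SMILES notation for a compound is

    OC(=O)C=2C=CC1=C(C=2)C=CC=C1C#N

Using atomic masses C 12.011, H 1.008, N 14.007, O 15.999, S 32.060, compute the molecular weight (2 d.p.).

First, the molecular formula is C12H7NO2 (counting implicit H from valence).
  C: 12 × 12.011 = 144.132
  H: 7 × 1.008 = 7.056
  N: 1 × 14.007 = 14.007
  O: 2 × 15.999 = 31.998
Sum: 12×12.011 + 7×1.008 + 1×14.007 + 2×15.999 = 197.193 → 197.19 g/mol.

197.19 g/mol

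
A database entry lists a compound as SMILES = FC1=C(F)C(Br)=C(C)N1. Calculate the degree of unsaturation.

Molecular formula: C5H4BrF2N.
DoU = (2C + 2 + N − H − X) / 2, where X is the halogen count and O/S are ignored.
    = (2·5 + 2 + 1 − 4 − 3) / 2 = 6 / 2 = 3.

3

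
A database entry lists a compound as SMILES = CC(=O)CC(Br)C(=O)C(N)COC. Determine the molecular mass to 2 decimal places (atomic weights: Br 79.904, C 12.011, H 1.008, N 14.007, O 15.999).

252.11 g/mol

First, the molecular formula is C8H14BrNO3 (counting implicit H from valence).
  Br: 1 × 79.904 = 79.904
  C: 8 × 12.011 = 96.088
  H: 14 × 1.008 = 14.112
  N: 1 × 14.007 = 14.007
  O: 3 × 15.999 = 47.997
Sum: 1×79.904 + 8×12.011 + 14×1.008 + 1×14.007 + 3×15.999 = 252.108 → 252.11 g/mol.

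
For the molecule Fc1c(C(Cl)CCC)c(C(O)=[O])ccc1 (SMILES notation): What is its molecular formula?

C11H12ClFO2

Walk through each heavy atom and fill implicit hydrogens from standard valence (C 4, N 3, O 2, S 2, halogen 1); for lowercase aromatic atoms, an aromatic c carries 1 H when it has two neighbours and 0 H with three, and aromatic n carries 0 H:
  atom 1: F (halogen, monovalent) → 0 H
  atom 2: aromatic c, 3 neighbours → 0 H
  atom 3: aromatic c, 3 neighbours → 0 H
  atom 4: C, bond orders sum to 3 (valence 4) → 1 H
  atom 5: Cl (halogen, monovalent) → 0 H
  atom 6: C, bond orders sum to 2 (valence 4) → 2 H
  atom 7: C, bond orders sum to 2 (valence 4) → 2 H
  atom 8: C, bond orders sum to 1 (valence 4) → 3 H
  atom 9: aromatic c, 3 neighbours → 0 H
  atom 10: C, bond orders sum to 4 (valence 4) → 0 H
  atom 11: O, bond orders sum to 1 (valence 2) → 1 H
  atom 12: O with explicit H count 0
  atom 13: aromatic c, 2 neighbours → 1 H
  atom 14: aromatic c, 2 neighbours → 1 H
  atom 15: aromatic c, 2 neighbours → 1 H
Totals → C:11, H:12, Cl:1, F:1, O:2.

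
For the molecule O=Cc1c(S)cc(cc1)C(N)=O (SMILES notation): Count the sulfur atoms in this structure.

1

Scan the SMILES for S atoms (remember two-letter symbols like Cl and Br are single atoms).
Sulfur count: 1.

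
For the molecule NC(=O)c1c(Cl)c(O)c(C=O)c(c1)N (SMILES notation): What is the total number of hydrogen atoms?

7

Walk through each heavy atom and fill implicit hydrogens from standard valence (C 4, N 3, O 2, S 2, halogen 1); for lowercase aromatic atoms, an aromatic c carries 1 H when it has two neighbours and 0 H with three, and aromatic n carries 0 H:
  atom 1: N, bond orders sum to 1 (valence 3) → 2 H
  atom 2: C, bond orders sum to 4 (valence 4) → 0 H
  atom 3: O, bond orders sum to 2 (valence 2) → 0 H
  atom 4: aromatic c, 3 neighbours → 0 H
  atom 5: aromatic c, 3 neighbours → 0 H
  atom 6: Cl (halogen, monovalent) → 0 H
  atom 7: aromatic c, 3 neighbours → 0 H
  atom 8: O, bond orders sum to 1 (valence 2) → 1 H
  atom 9: aromatic c, 3 neighbours → 0 H
  atom 10: C, bond orders sum to 3 (valence 4) → 1 H
  atom 11: O, bond orders sum to 2 (valence 2) → 0 H
  atom 12: aromatic c, 3 neighbours → 0 H
  atom 13: aromatic c, 2 neighbours → 1 H
  atom 14: N, bond orders sum to 1 (valence 3) → 2 H
Total hydrogens: 7.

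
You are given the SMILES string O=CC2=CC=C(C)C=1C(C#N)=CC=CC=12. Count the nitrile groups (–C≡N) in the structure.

The nitrile motif appears at heavy-atom position 10 in the SMILES.
Other groups present: 1 aldehyde.
Nitrile count: 1.

1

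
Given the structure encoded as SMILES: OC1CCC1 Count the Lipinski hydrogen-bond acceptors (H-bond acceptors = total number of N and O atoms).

N atoms: 0; O atoms: 1.
Lipinski HBA = 0 + 1 = 1.

1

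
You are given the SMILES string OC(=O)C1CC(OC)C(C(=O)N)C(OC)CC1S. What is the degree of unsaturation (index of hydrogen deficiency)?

Degree of unsaturation = (number of rings) + (number of π bonds).
Ring closures in the SMILES: 1.
π bonds: 2 double bonds (each 1 DoU) → 2 DoU from unsaturation.
Total DoU = 1 + 2 = 3.

3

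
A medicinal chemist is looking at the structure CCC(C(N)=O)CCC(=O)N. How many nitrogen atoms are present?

Scan the SMILES for N atoms (remember two-letter symbols like Cl and Br are single atoms).
Nitrogen count: 2.

2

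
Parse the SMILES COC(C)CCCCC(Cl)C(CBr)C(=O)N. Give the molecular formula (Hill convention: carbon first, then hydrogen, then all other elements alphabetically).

C11H21BrClNO2

Walk through each heavy atom and fill implicit hydrogens from standard valence (C 4, N 3, O 2, S 2, halogen 1):
  atom 1: C, bond orders sum to 1 (valence 4) → 3 H
  atom 2: O, bond orders sum to 2 (valence 2) → 0 H
  atom 3: C, bond orders sum to 3 (valence 4) → 1 H
  atom 4: C, bond orders sum to 1 (valence 4) → 3 H
  atom 5: C, bond orders sum to 2 (valence 4) → 2 H
  atom 6: C, bond orders sum to 2 (valence 4) → 2 H
  atom 7: C, bond orders sum to 2 (valence 4) → 2 H
  atom 8: C, bond orders sum to 2 (valence 4) → 2 H
  atom 9: C, bond orders sum to 3 (valence 4) → 1 H
  atom 10: Cl (halogen, monovalent) → 0 H
  atom 11: C, bond orders sum to 3 (valence 4) → 1 H
  atom 12: C, bond orders sum to 2 (valence 4) → 2 H
  atom 13: Br (halogen, monovalent) → 0 H
  atom 14: C, bond orders sum to 4 (valence 4) → 0 H
  atom 15: O, bond orders sum to 2 (valence 2) → 0 H
  atom 16: N, bond orders sum to 1 (valence 3) → 2 H
Totals → C:11, H:21, Br:1, Cl:1, N:1, O:2.
In Hill order: C11H21BrClNO2.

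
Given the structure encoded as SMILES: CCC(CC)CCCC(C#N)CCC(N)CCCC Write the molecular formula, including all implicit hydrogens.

C17H34N2

Walk through each heavy atom and fill implicit hydrogens from standard valence (C 4, N 3, O 2, S 2, halogen 1):
  atom 1: C, bond orders sum to 1 (valence 4) → 3 H
  atom 2: C, bond orders sum to 2 (valence 4) → 2 H
  atom 3: C, bond orders sum to 3 (valence 4) → 1 H
  atom 4: C, bond orders sum to 2 (valence 4) → 2 H
  atom 5: C, bond orders sum to 1 (valence 4) → 3 H
  atom 6: C, bond orders sum to 2 (valence 4) → 2 H
  atom 7: C, bond orders sum to 2 (valence 4) → 2 H
  atom 8: C, bond orders sum to 2 (valence 4) → 2 H
  atom 9: C, bond orders sum to 3 (valence 4) → 1 H
  atom 10: C, bond orders sum to 4 (valence 4) → 0 H
  atom 11: N, bond orders sum to 3 (valence 3) → 0 H
  atom 12: C, bond orders sum to 2 (valence 4) → 2 H
  atom 13: C, bond orders sum to 2 (valence 4) → 2 H
  atom 14: C, bond orders sum to 3 (valence 4) → 1 H
  atom 15: N, bond orders sum to 1 (valence 3) → 2 H
  atom 16: C, bond orders sum to 2 (valence 4) → 2 H
  atom 17: C, bond orders sum to 2 (valence 4) → 2 H
  atom 18: C, bond orders sum to 2 (valence 4) → 2 H
  atom 19: C, bond orders sum to 1 (valence 4) → 3 H
Totals → C:17, H:34, N:2.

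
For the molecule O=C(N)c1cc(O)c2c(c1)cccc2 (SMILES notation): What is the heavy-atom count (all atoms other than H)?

14

Every atom symbol written in the SMILES (organic subset) is one heavy atom; implicit H are not written.
Heavy atoms by element → C:11, N:1, O:2.
Total: 14.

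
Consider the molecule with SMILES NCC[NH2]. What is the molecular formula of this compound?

Walk through each heavy atom and fill implicit hydrogens from standard valence (C 4, N 3, O 2, S 2, halogen 1):
  atom 1: N, bond orders sum to 1 (valence 3) → 2 H
  atom 2: C, bond orders sum to 2 (valence 4) → 2 H
  atom 3: C, bond orders sum to 2 (valence 4) → 2 H
  atom 4: N with explicit H count 2
Totals → C:2, H:8, N:2.
In Hill order: C2H8N2.

C2H8N2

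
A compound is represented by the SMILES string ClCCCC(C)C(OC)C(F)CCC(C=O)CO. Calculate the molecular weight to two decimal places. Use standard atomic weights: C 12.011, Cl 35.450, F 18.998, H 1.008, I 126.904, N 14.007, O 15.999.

282.78 g/mol

First, the molecular formula is C13H24ClFO3 (counting implicit H from valence).
  C: 13 × 12.011 = 156.143
  Cl: 1 × 35.450 = 35.450
  F: 1 × 18.998 = 18.998
  H: 24 × 1.008 = 24.192
  O: 3 × 15.999 = 47.997
Sum: 13×12.011 + 1×35.450 + 1×18.998 + 24×1.008 + 3×15.999 = 282.780 → 282.78 g/mol.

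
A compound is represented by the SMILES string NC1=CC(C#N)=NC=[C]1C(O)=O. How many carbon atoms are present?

Count every carbon token in the SMILES (each C, including those in ring-closure positions and inside branches).
Carbon count: 7.

7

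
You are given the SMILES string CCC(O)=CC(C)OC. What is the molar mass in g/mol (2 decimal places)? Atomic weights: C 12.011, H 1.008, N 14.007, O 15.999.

130.19 g/mol

First, the molecular formula is C7H14O2 (counting implicit H from valence).
  C: 7 × 12.011 = 84.077
  H: 14 × 1.008 = 14.112
  O: 2 × 15.999 = 31.998
Sum: 7×12.011 + 14×1.008 + 2×15.999 = 130.187 → 130.19 g/mol.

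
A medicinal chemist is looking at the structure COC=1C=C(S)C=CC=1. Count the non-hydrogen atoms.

Every atom symbol written in the SMILES (organic subset) is one heavy atom; implicit H are not written.
Heavy atoms by element → C:7, O:1, S:1.
Total: 9.

9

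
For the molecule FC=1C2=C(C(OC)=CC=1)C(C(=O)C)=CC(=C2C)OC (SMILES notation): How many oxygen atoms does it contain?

Scan the SMILES for O atoms (remember two-letter symbols like Cl and Br are single atoms).
Oxygen count: 3.

3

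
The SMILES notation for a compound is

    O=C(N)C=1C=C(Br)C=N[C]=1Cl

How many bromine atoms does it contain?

1

Scan the SMILES for Br atoms (remember two-letter symbols like Cl and Br are single atoms).
Bromine count: 1.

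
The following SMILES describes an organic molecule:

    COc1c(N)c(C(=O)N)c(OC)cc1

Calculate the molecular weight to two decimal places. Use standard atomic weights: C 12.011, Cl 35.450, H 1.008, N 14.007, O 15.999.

196.21 g/mol

First, the molecular formula is C9H12N2O3 (counting implicit H from valence).
  C: 9 × 12.011 = 108.099
  H: 12 × 1.008 = 12.096
  N: 2 × 14.007 = 28.014
  O: 3 × 15.999 = 47.997
Sum: 9×12.011 + 12×1.008 + 2×14.007 + 3×15.999 = 196.206 → 196.21 g/mol.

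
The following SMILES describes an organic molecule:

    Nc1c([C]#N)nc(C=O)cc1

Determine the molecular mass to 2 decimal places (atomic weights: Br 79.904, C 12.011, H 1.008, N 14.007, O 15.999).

First, the molecular formula is C7H5N3O (counting implicit H from valence).
  C: 7 × 12.011 = 84.077
  H: 5 × 1.008 = 5.040
  N: 3 × 14.007 = 42.021
  O: 1 × 15.999 = 15.999
Sum: 7×12.011 + 5×1.008 + 3×14.007 + 1×15.999 = 147.137 → 147.14 g/mol.

147.14 g/mol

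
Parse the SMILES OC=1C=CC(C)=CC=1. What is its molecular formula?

C7H8O

Walk through each heavy atom and fill implicit hydrogens from standard valence (C 4, N 3, O 2, S 2, halogen 1):
  atom 1: O, bond orders sum to 1 (valence 2) → 1 H
  atom 2: C, bond orders sum to 4 (valence 4) → 0 H
  atom 3: C, bond orders sum to 3 (valence 4) → 1 H
  atom 4: C, bond orders sum to 3 (valence 4) → 1 H
  atom 5: C, bond orders sum to 4 (valence 4) → 0 H
  atom 6: C, bond orders sum to 1 (valence 4) → 3 H
  atom 7: C, bond orders sum to 3 (valence 4) → 1 H
  atom 8: C, bond orders sum to 3 (valence 4) → 1 H
Totals → C:7, H:8, O:1.
In Hill order: C7H8O.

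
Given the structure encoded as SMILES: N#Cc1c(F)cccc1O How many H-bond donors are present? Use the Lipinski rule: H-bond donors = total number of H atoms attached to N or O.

1

Donors: find every N or O and count the H atoms it carries.
  atom 1 (N): bond orders sum to 3 → 0 H
  atom 10 (O): bond orders sum to 1 → 1 H
Lipinski HBD = 1.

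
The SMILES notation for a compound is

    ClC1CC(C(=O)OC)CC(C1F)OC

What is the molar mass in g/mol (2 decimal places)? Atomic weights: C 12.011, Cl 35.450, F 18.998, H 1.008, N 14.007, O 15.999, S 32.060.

First, the molecular formula is C9H14ClFO3 (counting implicit H from valence).
  C: 9 × 12.011 = 108.099
  Cl: 1 × 35.450 = 35.450
  F: 1 × 18.998 = 18.998
  H: 14 × 1.008 = 14.112
  O: 3 × 15.999 = 47.997
Sum: 9×12.011 + 1×35.450 + 1×18.998 + 14×1.008 + 3×15.999 = 224.656 → 224.66 g/mol.

224.66 g/mol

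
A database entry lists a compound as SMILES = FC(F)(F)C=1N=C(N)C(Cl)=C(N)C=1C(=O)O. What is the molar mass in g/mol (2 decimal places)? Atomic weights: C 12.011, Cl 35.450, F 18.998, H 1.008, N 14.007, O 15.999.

255.58 g/mol

First, the molecular formula is C7H5ClF3N3O2 (counting implicit H from valence).
  C: 7 × 12.011 = 84.077
  Cl: 1 × 35.450 = 35.450
  F: 3 × 18.998 = 56.994
  H: 5 × 1.008 = 5.040
  N: 3 × 14.007 = 42.021
  O: 2 × 15.999 = 31.998
Sum: 7×12.011 + 1×35.450 + 3×18.998 + 5×1.008 + 3×14.007 + 2×15.999 = 255.580 → 255.58 g/mol.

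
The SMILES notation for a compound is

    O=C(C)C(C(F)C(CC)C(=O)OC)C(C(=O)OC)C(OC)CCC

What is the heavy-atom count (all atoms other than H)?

24

Every atom symbol written in the SMILES (organic subset) is one heavy atom; implicit H are not written.
Heavy atoms by element → C:17, F:1, O:6.
Total: 24.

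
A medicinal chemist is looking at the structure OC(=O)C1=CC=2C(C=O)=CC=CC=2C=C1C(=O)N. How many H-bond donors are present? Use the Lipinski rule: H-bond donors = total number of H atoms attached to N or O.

3

Donors: find every N or O and count the H atoms it carries.
  atom 1 (O): bond orders sum to 1 → 1 H
  atom 3 (O): bond orders sum to 2 → 0 H
  atom 9 (O): bond orders sum to 2 → 0 H
  atom 17 (O): bond orders sum to 2 → 0 H
  atom 18 (N): bond orders sum to 1 → 2 H
Lipinski HBD = 3.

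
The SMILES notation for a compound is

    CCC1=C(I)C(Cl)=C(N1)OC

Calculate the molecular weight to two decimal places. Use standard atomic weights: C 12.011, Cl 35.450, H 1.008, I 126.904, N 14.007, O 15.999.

285.51 g/mol

First, the molecular formula is C7H9ClINO (counting implicit H from valence).
  C: 7 × 12.011 = 84.077
  Cl: 1 × 35.450 = 35.450
  H: 9 × 1.008 = 9.072
  I: 1 × 126.904 = 126.904
  N: 1 × 14.007 = 14.007
  O: 1 × 15.999 = 15.999
Sum: 7×12.011 + 1×35.450 + 9×1.008 + 1×126.904 + 1×14.007 + 1×15.999 = 285.509 → 285.51 g/mol.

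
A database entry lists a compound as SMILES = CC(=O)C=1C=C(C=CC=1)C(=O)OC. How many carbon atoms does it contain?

Count every carbon token in the SMILES (each C, including those in ring-closure positions and inside branches).
Carbon count: 10.

10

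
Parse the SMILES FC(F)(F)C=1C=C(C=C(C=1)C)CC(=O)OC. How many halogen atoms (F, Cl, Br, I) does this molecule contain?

3

Halogen atoms appear at heavy-atom positions 1, 3, 4 (3×F).
Other groups present: 1 ester.
Halogen count: 3.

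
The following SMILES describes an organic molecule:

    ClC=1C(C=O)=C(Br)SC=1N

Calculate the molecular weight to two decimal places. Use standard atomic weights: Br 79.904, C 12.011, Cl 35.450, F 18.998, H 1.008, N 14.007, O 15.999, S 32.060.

First, the molecular formula is C5H3BrClNOS (counting implicit H from valence).
  Br: 1 × 79.904 = 79.904
  C: 5 × 12.011 = 60.055
  Cl: 1 × 35.450 = 35.450
  H: 3 × 1.008 = 3.024
  N: 1 × 14.007 = 14.007
  O: 1 × 15.999 = 15.999
  S: 1 × 32.060 = 32.060
Sum: 1×79.904 + 5×12.011 + 1×35.450 + 3×1.008 + 1×14.007 + 1×15.999 + 1×32.060 = 240.499 → 240.50 g/mol.

240.50 g/mol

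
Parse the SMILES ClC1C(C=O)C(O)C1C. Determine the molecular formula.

C6H9ClO2

Walk through each heavy atom and fill implicit hydrogens from standard valence (C 4, N 3, O 2, S 2, halogen 1):
  atom 1: Cl (halogen, monovalent) → 0 H
  atom 2: C, bond orders sum to 3 (valence 4) → 1 H
  atom 3: C, bond orders sum to 3 (valence 4) → 1 H
  atom 4: C, bond orders sum to 3 (valence 4) → 1 H
  atom 5: O, bond orders sum to 2 (valence 2) → 0 H
  atom 6: C, bond orders sum to 3 (valence 4) → 1 H
  atom 7: O, bond orders sum to 1 (valence 2) → 1 H
  atom 8: C, bond orders sum to 3 (valence 4) → 1 H
  atom 9: C, bond orders sum to 1 (valence 4) → 3 H
Totals → C:6, H:9, Cl:1, O:2.
In Hill order: C6H9ClO2.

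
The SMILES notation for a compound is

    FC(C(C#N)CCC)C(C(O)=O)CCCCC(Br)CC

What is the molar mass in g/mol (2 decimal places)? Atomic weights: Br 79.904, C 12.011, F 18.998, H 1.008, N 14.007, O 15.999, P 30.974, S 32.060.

350.27 g/mol

First, the molecular formula is C15H25BrFNO2 (counting implicit H from valence).
  Br: 1 × 79.904 = 79.904
  C: 15 × 12.011 = 180.165
  F: 1 × 18.998 = 18.998
  H: 25 × 1.008 = 25.200
  N: 1 × 14.007 = 14.007
  O: 2 × 15.999 = 31.998
Sum: 1×79.904 + 15×12.011 + 1×18.998 + 25×1.008 + 1×14.007 + 2×15.999 = 350.272 → 350.27 g/mol.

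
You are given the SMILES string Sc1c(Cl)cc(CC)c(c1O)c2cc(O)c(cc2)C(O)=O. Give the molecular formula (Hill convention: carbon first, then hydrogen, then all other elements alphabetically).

Walk through each heavy atom and fill implicit hydrogens from standard valence (C 4, N 3, O 2, S 2, halogen 1); for lowercase aromatic atoms, an aromatic c carries 1 H when it has two neighbours and 0 H with three, and aromatic n carries 0 H:
  atom 1: S, bond orders sum to 1 (valence 2) → 1 H
  atom 2: aromatic c, 3 neighbours → 0 H
  atom 3: aromatic c, 3 neighbours → 0 H
  atom 4: Cl (halogen, monovalent) → 0 H
  atom 5: aromatic c, 2 neighbours → 1 H
  atom 6: aromatic c, 3 neighbours → 0 H
  atom 7: C, bond orders sum to 2 (valence 4) → 2 H
  atom 8: C, bond orders sum to 1 (valence 4) → 3 H
  atom 9: aromatic c, 3 neighbours → 0 H
  atom 10: aromatic c, 3 neighbours → 0 H
  atom 11: O, bond orders sum to 1 (valence 2) → 1 H
  atom 12: aromatic c, 3 neighbours → 0 H
  atom 13: aromatic c, 2 neighbours → 1 H
  atom 14: aromatic c, 3 neighbours → 0 H
  atom 15: O, bond orders sum to 1 (valence 2) → 1 H
  atom 16: aromatic c, 3 neighbours → 0 H
  atom 17: aromatic c, 2 neighbours → 1 H
  atom 18: aromatic c, 2 neighbours → 1 H
  atom 19: C, bond orders sum to 4 (valence 4) → 0 H
  atom 20: O, bond orders sum to 1 (valence 2) → 1 H
  atom 21: O, bond orders sum to 2 (valence 2) → 0 H
Totals → C:15, H:13, Cl:1, O:4, S:1.
In Hill order: C15H13ClO4S.

C15H13ClO4S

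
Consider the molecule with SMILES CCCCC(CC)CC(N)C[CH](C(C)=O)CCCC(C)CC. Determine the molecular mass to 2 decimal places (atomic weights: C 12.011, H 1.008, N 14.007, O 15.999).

First, the molecular formula is C20H41NO (counting implicit H from valence).
  C: 20 × 12.011 = 240.220
  H: 41 × 1.008 = 41.328
  N: 1 × 14.007 = 14.007
  O: 1 × 15.999 = 15.999
Sum: 20×12.011 + 41×1.008 + 1×14.007 + 1×15.999 = 311.554 → 311.55 g/mol.

311.55 g/mol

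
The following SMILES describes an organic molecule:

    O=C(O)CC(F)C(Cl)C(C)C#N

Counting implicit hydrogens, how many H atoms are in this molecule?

Walk through each heavy atom and fill implicit hydrogens from standard valence (C 4, N 3, O 2, S 2, halogen 1):
  atom 1: O, bond orders sum to 2 (valence 2) → 0 H
  atom 2: C, bond orders sum to 4 (valence 4) → 0 H
  atom 3: O, bond orders sum to 1 (valence 2) → 1 H
  atom 4: C, bond orders sum to 2 (valence 4) → 2 H
  atom 5: C, bond orders sum to 3 (valence 4) → 1 H
  atom 6: F (halogen, monovalent) → 0 H
  atom 7: C, bond orders sum to 3 (valence 4) → 1 H
  atom 8: Cl (halogen, monovalent) → 0 H
  atom 9: C, bond orders sum to 3 (valence 4) → 1 H
  atom 10: C, bond orders sum to 1 (valence 4) → 3 H
  atom 11: C, bond orders sum to 4 (valence 4) → 0 H
  atom 12: N, bond orders sum to 3 (valence 3) → 0 H
Total hydrogens: 9.

9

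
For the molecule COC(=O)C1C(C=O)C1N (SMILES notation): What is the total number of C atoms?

6

Count every carbon token in the SMILES (each C, including those in ring-closure positions and inside branches).
Carbon count: 6.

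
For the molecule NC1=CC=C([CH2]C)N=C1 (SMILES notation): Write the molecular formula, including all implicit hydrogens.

Walk through each heavy atom and fill implicit hydrogens from standard valence (C 4, N 3, O 2, S 2, halogen 1):
  atom 1: N, bond orders sum to 1 (valence 3) → 2 H
  atom 2: C, bond orders sum to 4 (valence 4) → 0 H
  atom 3: C, bond orders sum to 3 (valence 4) → 1 H
  atom 4: C, bond orders sum to 3 (valence 4) → 1 H
  atom 5: C, bond orders sum to 4 (valence 4) → 0 H
  atom 6: C with explicit H count 2
  atom 7: C, bond orders sum to 1 (valence 4) → 3 H
  atom 8: N, bond orders sum to 3 (valence 3) → 0 H
  atom 9: C, bond orders sum to 3 (valence 4) → 1 H
Totals → C:7, H:10, N:2.
In Hill order: C7H10N2.

C7H10N2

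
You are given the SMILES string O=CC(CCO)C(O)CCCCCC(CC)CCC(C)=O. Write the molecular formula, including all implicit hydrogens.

Walk through each heavy atom and fill implicit hydrogens from standard valence (C 4, N 3, O 2, S 2, halogen 1):
  atom 1: O, bond orders sum to 2 (valence 2) → 0 H
  atom 2: C, bond orders sum to 3 (valence 4) → 1 H
  atom 3: C, bond orders sum to 3 (valence 4) → 1 H
  atom 4: C, bond orders sum to 2 (valence 4) → 2 H
  atom 5: C, bond orders sum to 2 (valence 4) → 2 H
  atom 6: O, bond orders sum to 1 (valence 2) → 1 H
  atom 7: C, bond orders sum to 3 (valence 4) → 1 H
  atom 8: O, bond orders sum to 1 (valence 2) → 1 H
  atom 9: C, bond orders sum to 2 (valence 4) → 2 H
  atom 10: C, bond orders sum to 2 (valence 4) → 2 H
  atom 11: C, bond orders sum to 2 (valence 4) → 2 H
  atom 12: C, bond orders sum to 2 (valence 4) → 2 H
  atom 13: C, bond orders sum to 2 (valence 4) → 2 H
  atom 14: C, bond orders sum to 3 (valence 4) → 1 H
  atom 15: C, bond orders sum to 2 (valence 4) → 2 H
  atom 16: C, bond orders sum to 1 (valence 4) → 3 H
  atom 17: C, bond orders sum to 2 (valence 4) → 2 H
  atom 18: C, bond orders sum to 2 (valence 4) → 2 H
  atom 19: C, bond orders sum to 4 (valence 4) → 0 H
  atom 20: C, bond orders sum to 1 (valence 4) → 3 H
  atom 21: O, bond orders sum to 2 (valence 2) → 0 H
Totals → C:17, H:32, O:4.

C17H32O4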